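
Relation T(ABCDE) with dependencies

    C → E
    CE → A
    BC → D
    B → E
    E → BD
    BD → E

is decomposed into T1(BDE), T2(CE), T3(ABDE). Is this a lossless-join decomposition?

No

Chase test. Columns are ABCDE; row i has aⱼ where attribute j ∈ Ti, else bᵢⱼ.
Initial tableau (one row per fragment):
  row 1: b11 a2 b13 a4 a5
  row 2: b21 b22 a3 b24 a5
  row 3: a1 a2 b33 a4 a5
Rows 1 and 2 agree on E; apply E→BD and equate their BD entries.
No row becomes fully distinguished — the join is lossy.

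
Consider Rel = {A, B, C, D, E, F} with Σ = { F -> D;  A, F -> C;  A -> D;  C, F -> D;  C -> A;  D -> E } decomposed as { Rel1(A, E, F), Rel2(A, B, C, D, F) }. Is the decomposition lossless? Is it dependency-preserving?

Lossless test: (A, F)⁺ = {A, C, D, E, F}, which contains all of one fragment — lossless.
Dependency preservation: the restricted closure of {D} across the fragments never reaches {E}, so D → E cannot be enforced without a join — not preserved.

lossless but not dependency-preserving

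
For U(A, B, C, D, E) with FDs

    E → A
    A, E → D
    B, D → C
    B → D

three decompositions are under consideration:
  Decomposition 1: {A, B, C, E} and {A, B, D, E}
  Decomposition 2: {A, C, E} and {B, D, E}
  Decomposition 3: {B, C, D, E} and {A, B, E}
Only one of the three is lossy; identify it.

Decomposition 2

Decomposition 1: common = {A, B, E}, closure = {A, B, C, D, E} → lossless.
Decomposition 2: common = {E}, closure = {A, D, E} → lossy.
Decomposition 3: common = {B, E}, closure = {A, B, C, D, E} → lossless.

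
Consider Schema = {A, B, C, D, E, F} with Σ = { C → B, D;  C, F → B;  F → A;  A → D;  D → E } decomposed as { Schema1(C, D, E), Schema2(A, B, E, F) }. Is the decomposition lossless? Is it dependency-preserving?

Lossless test: (E)⁺ = {E}, which is a superkey of neither fragment — lossy.
Dependency preservation: the restricted closure of {C} across the fragments never reaches {B, D}, so C → B, D cannot be enforced without a join — not preserved.

lossy and not dependency-preserving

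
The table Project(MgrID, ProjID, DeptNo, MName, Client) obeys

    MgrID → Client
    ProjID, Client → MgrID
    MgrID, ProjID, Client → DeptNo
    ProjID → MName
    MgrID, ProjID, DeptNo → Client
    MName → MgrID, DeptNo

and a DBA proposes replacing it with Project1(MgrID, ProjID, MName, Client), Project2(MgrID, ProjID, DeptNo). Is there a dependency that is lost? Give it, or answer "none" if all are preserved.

MName → MgrID, DeptNo

Check MName → MgrID, DeptNo: no single fragment contains all of {MgrID, DeptNo, MName}, and the restricted closure of {MName} across the fragments never reaches {MgrID, DeptNo}.
MgrID → Client is preserved.
ProjID, Client → MgrID is preserved.
MgrID, ProjID, Client → DeptNo is preserved.
ProjID → MName is preserved.
MgrID, ProjID, DeptNo → Client is preserved.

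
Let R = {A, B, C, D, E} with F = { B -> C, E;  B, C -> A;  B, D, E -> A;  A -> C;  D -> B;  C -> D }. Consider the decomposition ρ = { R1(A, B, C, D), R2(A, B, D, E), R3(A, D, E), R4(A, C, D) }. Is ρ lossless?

Yes

Chase test. Columns are A, B, C, D, E; row i has aⱼ where attribute j ∈ Ri, else bᵢⱼ.
Initial tableau (one row per fragment):
  row 1: a1 a2 a3 a4 b15
  row 2: a1 a2 b23 a4 a5
  row 3: a1 b32 b33 a4 a5
  row 4: a1 b42 a3 a4 b45
Rows 1 and 2 agree on B; apply B→C, E and equate their C, E entries.
Rows 1 and 3 agree on A; apply A→C and equate their C entries.
Rows 1 and 3 agree on D; apply D→B and equate their B entries.
Rows 1 and 4 agree on D; apply D→B and equate their B entries.
Rows 1 and 4 agree on B; apply B→C, E and equate their C, E entries.
Row 1 is now all distinguished symbols — the join is lossless.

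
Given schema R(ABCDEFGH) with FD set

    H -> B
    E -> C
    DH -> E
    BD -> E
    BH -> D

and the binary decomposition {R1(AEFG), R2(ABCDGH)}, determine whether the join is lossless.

No

Common attributes: R1 ∩ R2 = {AG}.
No dependency enlarges {AG}, so (AG)⁺ = {AG}.
The closure contains neither all of R1 = {AEFG} nor all of R2 = {ABCDGH}, so the common attributes are not a superkey of either fragment. The join is lossy.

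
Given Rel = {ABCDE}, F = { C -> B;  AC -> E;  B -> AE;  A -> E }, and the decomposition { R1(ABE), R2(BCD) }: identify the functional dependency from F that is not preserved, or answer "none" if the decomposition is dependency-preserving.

none

C → B lies within R2.
AC → E: restricted closure across fragments reaches E.
B → AE lies within R1.
A → E lies within R1.
Every dependency is enforceable on the fragments, so the decomposition is dependency-preserving.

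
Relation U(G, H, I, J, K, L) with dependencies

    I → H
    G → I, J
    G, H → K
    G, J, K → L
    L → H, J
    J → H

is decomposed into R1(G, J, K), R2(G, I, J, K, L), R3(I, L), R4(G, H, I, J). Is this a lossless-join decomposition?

Yes

Chase test. Columns are G, H, I, J, K, L; row i has aⱼ where attribute j ∈ Ri, else bᵢⱼ.
Initial tableau (one row per fragment):
  row 1: a1 b12 b13 a4 a5 b16
  row 2: a1 b22 a3 a4 a5 a6
  row 3: b31 b32 a3 b34 b35 a6
  row 4: a1 a2 a3 a4 b45 b46
Rows 2 and 3 agree on I; apply I→H and equate their H entries.
Rows 2 and 4 agree on I; apply I→H and equate their H entries.
Rows 1 and 2 agree on G; apply G→I, J and equate their I, J entries.
Rows 2 and 4 agree on G, H; apply G, H→K and equate their K entries.
Rows 1 and 2 agree on G, J, K; apply G, J, K→L and equate their L entries.
Rows 1 and 4 agree on G, J, K; apply G, J, K→L and equate their L entries.
Rows 1 and 2 agree on L; apply L→H, J and equate their H, J entries.
Rows 1 and 3 agree on L; apply L→H, J and equate their H, J entries.
Row 1 is now all distinguished symbols — the join is lossless.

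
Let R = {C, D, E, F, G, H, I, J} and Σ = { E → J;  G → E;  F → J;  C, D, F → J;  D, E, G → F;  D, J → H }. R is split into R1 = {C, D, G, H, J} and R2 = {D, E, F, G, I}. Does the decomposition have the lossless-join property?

No

Common attributes: R1 ∩ R2 = {D, G}.
Closure of {D, G}: G → E applies, adding E; D, E, G → F applies, adding F; E → J applies, adding J; D, J → H applies, adding H. So (D, G)⁺ = {D, E, F, G, H, J}.
The closure contains neither all of R1 = {C, D, G, H, J} nor all of R2 = {D, E, F, G, I}, so the common attributes are not a superkey of either fragment. The join is lossy.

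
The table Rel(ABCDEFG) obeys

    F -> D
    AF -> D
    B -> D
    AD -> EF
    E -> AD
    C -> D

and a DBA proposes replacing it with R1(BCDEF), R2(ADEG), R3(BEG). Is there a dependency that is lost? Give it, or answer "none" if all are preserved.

none

F → D lies within R1.
AF → D: restricted closure across fragments reaches D.
B → D lies within R1.
AD → EF: restricted closure across fragments reaches EF.
E → AD lies within R2.
C → D lies within R1.
Every dependency is enforceable on the fragments, so the decomposition is dependency-preserving.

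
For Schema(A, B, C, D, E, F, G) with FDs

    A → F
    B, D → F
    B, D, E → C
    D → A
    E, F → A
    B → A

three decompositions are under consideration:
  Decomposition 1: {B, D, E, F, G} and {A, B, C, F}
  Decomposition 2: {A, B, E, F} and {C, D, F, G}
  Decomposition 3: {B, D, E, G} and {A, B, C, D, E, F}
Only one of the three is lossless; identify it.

Decomposition 1: common = {B, F}, closure = {A, B, F} → lossy.
Decomposition 2: common = {F}, closure = {F} → lossy.
Decomposition 3: common = {B, D, E}, closure = {A, B, C, D, E, F} → lossless.

Decomposition 3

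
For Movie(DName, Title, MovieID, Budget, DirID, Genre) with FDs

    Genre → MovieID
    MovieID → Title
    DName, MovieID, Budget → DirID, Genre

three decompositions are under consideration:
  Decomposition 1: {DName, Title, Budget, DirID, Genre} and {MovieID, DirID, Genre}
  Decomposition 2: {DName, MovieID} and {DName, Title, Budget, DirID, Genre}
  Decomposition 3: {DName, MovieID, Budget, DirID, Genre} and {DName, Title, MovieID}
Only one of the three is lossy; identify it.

Decomposition 2

Decomposition 1: common = {DirID, Genre}, closure = {Title, MovieID, DirID, Genre} → lossless.
Decomposition 2: common = {DName}, closure = {DName} → lossy.
Decomposition 3: common = {DName, MovieID}, closure = {DName, Title, MovieID} → lossless.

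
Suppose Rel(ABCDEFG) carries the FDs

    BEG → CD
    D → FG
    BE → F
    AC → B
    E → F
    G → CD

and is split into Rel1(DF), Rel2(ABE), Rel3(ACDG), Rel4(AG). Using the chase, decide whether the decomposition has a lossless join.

Chase test. Columns are ABCDEFG; row i has aⱼ where attribute j ∈ Reli, else bᵢⱼ.
Initial tableau (one row per fragment):
  row 1: b11 b12 b13 a4 b15 a6 b17
  row 2: a1 a2 b23 b24 a5 b26 b27
  row 3: a1 b32 a3 a4 b35 b36 a7
  row 4: a1 b42 b43 b44 b45 b46 a7
Rows 1 and 3 agree on D; apply D→FG and equate their FG entries.
Rows 1 and 3 agree on G; apply G→CD and equate their CD entries.
Rows 1 and 4 agree on G; apply G→CD and equate their CD entries.
Rows 1 and 4 agree on D; apply D→FG and equate their FG entries.
Rows 3 and 4 agree on AC; apply AC→B and equate their B entries.
No row becomes fully distinguished — the join is lossy.

No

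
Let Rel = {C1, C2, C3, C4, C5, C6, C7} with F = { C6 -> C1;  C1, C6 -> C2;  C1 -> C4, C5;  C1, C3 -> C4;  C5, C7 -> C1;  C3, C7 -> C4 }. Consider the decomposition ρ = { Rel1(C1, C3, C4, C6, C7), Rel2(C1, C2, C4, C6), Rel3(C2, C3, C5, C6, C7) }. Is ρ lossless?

Chase test. Columns are C1, C2, C3, C4, C5, C6, C7; row i has aⱼ where attribute j ∈ Reli, else bᵢⱼ.
Initial tableau (one row per fragment):
  row 1: a1 b12 a3 a4 b15 a6 a7
  row 2: a1 a2 b23 a4 b25 a6 b27
  row 3: b31 a2 a3 b34 a5 a6 a7
Rows 1 and 3 agree on C6; apply C6→C1 and equate their C1 entries.
Rows 1 and 2 agree on C1, C6; apply C1, C6→C2 and equate their C2 entries.
Rows 1 and 2 agree on C1; apply C1→C4, C5 and equate their C4, C5 entries.
Rows 1 and 3 agree on C1; apply C1→C4, C5 and equate their C4, C5 entries.
Row 1 is now all distinguished symbols — the join is lossless.

Yes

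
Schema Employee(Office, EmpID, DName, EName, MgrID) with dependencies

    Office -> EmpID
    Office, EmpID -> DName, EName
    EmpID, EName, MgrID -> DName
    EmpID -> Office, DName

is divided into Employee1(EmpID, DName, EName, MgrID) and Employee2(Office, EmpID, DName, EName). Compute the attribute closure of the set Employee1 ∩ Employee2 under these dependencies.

Office, EmpID, DName, EName

Employee1 ∩ Employee2 = {EmpID, DName, EName}.
EmpID → Office, DName applies, adding Office
Closure: {Office, EmpID, DName, EName}.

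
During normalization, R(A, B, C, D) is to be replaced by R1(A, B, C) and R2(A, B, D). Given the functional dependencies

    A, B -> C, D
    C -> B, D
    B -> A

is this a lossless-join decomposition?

Common attributes: R1 ∩ R2 = {A, B}.
Closure of {A, B}: A, B → C, D applies, adding C, D. So (A, B)⁺ = {A, B, C, D}.
This closure contains every attribute of R1, so R1 ∩ R2 → R1. The join is lossless.

Yes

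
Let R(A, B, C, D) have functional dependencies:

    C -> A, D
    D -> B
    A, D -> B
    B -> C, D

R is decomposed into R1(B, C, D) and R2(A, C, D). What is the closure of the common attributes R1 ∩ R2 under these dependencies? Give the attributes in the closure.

A, B, C, D

R1 ∩ R2 = {C, D}.
C → A, D applies, adding A
D → B applies, adding B
Closure: {A, B, C, D}.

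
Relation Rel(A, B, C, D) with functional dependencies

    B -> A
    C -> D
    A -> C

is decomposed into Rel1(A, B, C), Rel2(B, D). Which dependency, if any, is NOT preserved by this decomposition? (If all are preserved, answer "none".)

Check C → D: no single fragment contains all of {C, D}, and the restricted closure of {C} across the fragments never reaches {D}.
B → A is preserved.
A → C is preserved.

C -> D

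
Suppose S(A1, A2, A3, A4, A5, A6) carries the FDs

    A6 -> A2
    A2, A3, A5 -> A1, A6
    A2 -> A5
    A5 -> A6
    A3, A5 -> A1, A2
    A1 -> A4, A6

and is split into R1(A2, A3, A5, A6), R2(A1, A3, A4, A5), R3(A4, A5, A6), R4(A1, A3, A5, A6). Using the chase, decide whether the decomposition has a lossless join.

Yes

Chase test. Columns are A1, A2, A3, A4, A5, A6; row i has aⱼ where attribute j ∈ Ri, else bᵢⱼ.
Initial tableau (one row per fragment):
  row 1: b11 a2 a3 b14 a5 a6
  row 2: a1 b22 a3 a4 a5 b26
  row 3: b31 b32 b33 a4 a5 a6
  row 4: a1 b42 a3 b44 a5 a6
Rows 1 and 3 agree on A6; apply A6→A2 and equate their A2 entries.
Rows 1 and 4 agree on A6; apply A6→A2 and equate their A2 entries.
Rows 1 and 4 agree on A2, A3, A5; apply A2, A3, A5→A1, A6 and equate their A1, A6 entries.
Rows 1 and 2 agree on A5; apply A5→A6 and equate their A6 entries.
Rows 1 and 2 agree on A3, A5; apply A3, A5→A1, A2 and equate their A1, A2 entries.
Rows 1 and 2 agree on A1; apply A1→A4, A6 and equate their A4, A6 entries.
Rows 1 and 4 agree on A1; apply A1→A4, A6 and equate their A4, A6 entries.
Row 1 is now all distinguished symbols — the join is lossless.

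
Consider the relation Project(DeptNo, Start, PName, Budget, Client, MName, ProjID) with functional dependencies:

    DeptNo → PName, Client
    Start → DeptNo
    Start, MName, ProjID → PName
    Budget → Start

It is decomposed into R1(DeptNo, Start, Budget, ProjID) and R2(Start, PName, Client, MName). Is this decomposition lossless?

No

Common attributes: R1 ∩ R2 = {Start}.
Closure of {Start}: Start → DeptNo applies, adding DeptNo; DeptNo → PName, Client applies, adding PName, Client. So (Start)⁺ = {DeptNo, Start, PName, Client}.
The closure contains neither all of R1 = {DeptNo, Start, Budget, ProjID} nor all of R2 = {Start, PName, Client, MName}, so the common attributes are not a superkey of either fragment. The join is lossy.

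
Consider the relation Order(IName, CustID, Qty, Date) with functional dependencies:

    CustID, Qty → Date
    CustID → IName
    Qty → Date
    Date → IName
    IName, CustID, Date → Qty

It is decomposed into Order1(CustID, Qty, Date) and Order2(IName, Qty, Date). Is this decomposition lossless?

Common attributes: Order1 ∩ Order2 = {Qty, Date}.
Closure of {Qty, Date}: Date → IName applies, adding IName. So (Qty, Date)⁺ = {IName, Qty, Date}.
This closure contains every attribute of Order2, so Order1 ∩ Order2 → Order2. The join is lossless.

Yes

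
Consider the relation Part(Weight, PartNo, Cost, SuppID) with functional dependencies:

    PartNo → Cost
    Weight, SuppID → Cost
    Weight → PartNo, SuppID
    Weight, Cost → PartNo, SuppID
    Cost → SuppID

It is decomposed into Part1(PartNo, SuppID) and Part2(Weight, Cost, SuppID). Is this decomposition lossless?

Common attributes: Part1 ∩ Part2 = {SuppID}.
No dependency enlarges {SuppID}, so (SuppID)⁺ = {SuppID}.
The closure contains neither all of Part1 = {PartNo, SuppID} nor all of Part2 = {Weight, Cost, SuppID}, so the common attributes are not a superkey of either fragment. The join is lossy.

No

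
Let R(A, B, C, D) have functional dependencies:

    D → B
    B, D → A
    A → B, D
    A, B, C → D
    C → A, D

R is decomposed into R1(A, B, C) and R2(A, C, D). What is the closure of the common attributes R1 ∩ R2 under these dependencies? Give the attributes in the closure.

A, B, C, D

R1 ∩ R2 = {A, C}.
A → B, D applies, adding B, D
Closure: {A, B, C, D}.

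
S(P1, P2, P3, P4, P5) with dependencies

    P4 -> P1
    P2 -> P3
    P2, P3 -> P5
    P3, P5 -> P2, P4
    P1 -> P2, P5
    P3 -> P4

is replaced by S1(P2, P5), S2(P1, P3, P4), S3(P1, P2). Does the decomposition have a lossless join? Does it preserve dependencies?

lossless and dependency-preserving

Lossless test (chase): Rows 1 and 3 agree on P2; apply P2→P3 and equate their P3 entries. Rows 1 and 3 agree on P2, P3; apply P2, P3→P5 and equate their P5 entries. Rows 1 and 3 agree on P3, P5; apply P3, P5→P2, P4 and equate their P2, P4 entries. Rows 2 and 3 agree on P1; apply P1→P2, P5 and equate their P2, P5 entries. Rows 1 and 3 agree on P4; apply P4→P1 and equate their P1 entries. Rows 1 and 2 agree on P2; apply P2→P3 and equate their P3 entries. Rows 1 and 2 agree on P3, P5; apply P3, P5→P2, P4 and equate their P2, P4 entries. Row 1 is now all distinguished symbols — the join is lossless.
Dependency preservation: P2 → P3; P2, P3 → P5; P3, P5 → P2, P4; P1 → P2, P5 are not contained in any single fragment, but the restricted closure of each left-hand side across the fragments still reaches the right-hand side; the remaining FDs each lie inside some fragment. All dependencies are preserved.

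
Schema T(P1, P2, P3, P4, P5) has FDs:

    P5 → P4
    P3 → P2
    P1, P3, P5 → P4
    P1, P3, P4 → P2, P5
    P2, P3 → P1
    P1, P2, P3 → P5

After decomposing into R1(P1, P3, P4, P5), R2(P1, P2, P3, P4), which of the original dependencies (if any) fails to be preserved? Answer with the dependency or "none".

P5 → P4 lies within R1.
P3 → P2 lies within R2.
P1, P3, P5 → P4 lies within R1.
P1, P3, P4 → P2, P5: restricted closure across fragments reaches P2, P5.
P2, P3 → P1 lies within R2.
P1, P2, P3 → P5: restricted closure across fragments reaches P5.
Every dependency is enforceable on the fragments, so the decomposition is dependency-preserving.

none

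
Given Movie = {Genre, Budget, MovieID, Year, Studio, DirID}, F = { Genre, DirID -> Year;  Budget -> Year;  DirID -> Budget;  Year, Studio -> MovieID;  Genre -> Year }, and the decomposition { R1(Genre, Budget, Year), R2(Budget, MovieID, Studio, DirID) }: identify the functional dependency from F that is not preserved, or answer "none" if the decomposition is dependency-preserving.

Year, Studio -> MovieID

Check Year, Studio → MovieID: no single fragment contains all of {MovieID, Year, Studio}, and the restricted closure of {Year, Studio} across the fragments never reaches {MovieID}.
Genre, DirID → Year is preserved.
Budget → Year is preserved.
DirID → Budget is preserved.
Genre → Year is preserved.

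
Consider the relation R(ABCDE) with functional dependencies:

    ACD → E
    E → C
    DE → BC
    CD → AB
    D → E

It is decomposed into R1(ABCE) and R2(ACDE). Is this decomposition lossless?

No

Common attributes: R1 ∩ R2 = {ACE}.
No dependency enlarges {ACE}, so (ACE)⁺ = {ACE}.
The closure contains neither all of R1 = {ABCE} nor all of R2 = {ACDE}, so the common attributes are not a superkey of either fragment. The join is lossy.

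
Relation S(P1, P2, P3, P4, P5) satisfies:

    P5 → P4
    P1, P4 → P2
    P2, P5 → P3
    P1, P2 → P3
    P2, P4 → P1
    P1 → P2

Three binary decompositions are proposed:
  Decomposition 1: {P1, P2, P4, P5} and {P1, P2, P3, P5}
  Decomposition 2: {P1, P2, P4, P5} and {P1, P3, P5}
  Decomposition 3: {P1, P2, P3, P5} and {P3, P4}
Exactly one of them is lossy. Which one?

Decomposition 3

Decomposition 1: common = {P1, P2, P5}, closure = {P1, P2, P3, P4, P5} → lossless.
Decomposition 2: common = {P1, P5}, closure = {P1, P2, P3, P4, P5} → lossless.
Decomposition 3: common = {P3}, closure = {P3} → lossy.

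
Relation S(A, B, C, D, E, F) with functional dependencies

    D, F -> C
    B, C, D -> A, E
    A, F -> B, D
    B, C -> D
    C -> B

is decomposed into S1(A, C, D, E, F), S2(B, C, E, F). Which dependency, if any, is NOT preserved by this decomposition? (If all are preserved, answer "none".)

none

D, F → C lies within S1.
B, C, D → A, E: restricted closure across fragments reaches A, E.
A, F → B, D: restricted closure across fragments reaches B, D.
B, C → D: restricted closure across fragments reaches D.
C → B lies within S2.
Every dependency is enforceable on the fragments, so the decomposition is dependency-preserving.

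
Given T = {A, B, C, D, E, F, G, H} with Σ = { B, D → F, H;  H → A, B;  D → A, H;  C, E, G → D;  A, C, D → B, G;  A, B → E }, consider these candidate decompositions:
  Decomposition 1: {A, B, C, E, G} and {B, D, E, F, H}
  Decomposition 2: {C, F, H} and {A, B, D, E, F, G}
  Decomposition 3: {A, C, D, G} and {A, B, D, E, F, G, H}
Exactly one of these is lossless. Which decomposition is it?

Decomposition 1: common = {B, E}, closure = {B, E} → lossy.
Decomposition 2: common = {F}, closure = {F} → lossy.
Decomposition 3: common = {A, D, G}, closure = {A, B, D, E, F, G, H} → lossless.

Decomposition 3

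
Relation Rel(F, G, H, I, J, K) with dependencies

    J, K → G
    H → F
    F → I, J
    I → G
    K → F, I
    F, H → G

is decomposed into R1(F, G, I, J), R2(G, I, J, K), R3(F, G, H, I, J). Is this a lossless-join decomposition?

Chase test. Columns are F, G, H, I, J, K; row i has aⱼ where attribute j ∈ Ri, else bᵢⱼ.
Initial tableau (one row per fragment):
  row 1: a1 a2 b13 a4 a5 b16
  row 2: b21 a2 b23 a4 a5 a6
  row 3: a1 a2 a3 a4 a5 b36
No row becomes fully distinguished — the join is lossy.

No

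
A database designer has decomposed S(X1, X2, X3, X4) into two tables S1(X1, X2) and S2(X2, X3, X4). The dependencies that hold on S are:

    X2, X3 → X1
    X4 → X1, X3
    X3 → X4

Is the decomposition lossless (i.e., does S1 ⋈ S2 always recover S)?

No

Common attributes: S1 ∩ S2 = {X2}.
No dependency enlarges {X2}, so (X2)⁺ = {X2}.
The closure contains neither all of S1 = {X1, X2} nor all of S2 = {X2, X3, X4}, so the common attributes are not a superkey of either fragment. The join is lossy.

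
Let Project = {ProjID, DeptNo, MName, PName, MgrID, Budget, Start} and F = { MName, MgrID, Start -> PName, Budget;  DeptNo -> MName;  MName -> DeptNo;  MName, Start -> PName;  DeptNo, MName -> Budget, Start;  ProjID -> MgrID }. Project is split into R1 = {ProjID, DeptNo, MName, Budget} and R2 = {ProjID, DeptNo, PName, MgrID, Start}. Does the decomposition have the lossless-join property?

Yes

Common attributes: R1 ∩ R2 = {ProjID, DeptNo}.
Closure of {ProjID, DeptNo}: DeptNo → MName applies, adding MName; DeptNo, MName → Budget, Start applies, adding Budget, Start; ProjID → MgrID applies, adding MgrID; MName, MgrID, Start → PName, Budget applies, adding PName. So (ProjID, DeptNo)⁺ = {ProjID, DeptNo, MName, PName, MgrID, Budget, Start}.
This closure contains every attribute of R1, so R1 ∩ R2 → R1. The join is lossless.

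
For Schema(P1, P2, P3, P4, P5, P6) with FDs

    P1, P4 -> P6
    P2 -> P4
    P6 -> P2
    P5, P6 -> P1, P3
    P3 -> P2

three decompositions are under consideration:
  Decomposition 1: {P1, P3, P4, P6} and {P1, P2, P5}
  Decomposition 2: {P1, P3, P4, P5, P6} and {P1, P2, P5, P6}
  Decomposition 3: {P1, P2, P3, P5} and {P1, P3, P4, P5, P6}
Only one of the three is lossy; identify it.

Decomposition 1

Decomposition 1: common = {P1}, closure = {P1} → lossy.
Decomposition 2: common = {P1, P5, P6}, closure = {P1, P2, P3, P4, P5, P6} → lossless.
Decomposition 3: common = {P1, P3, P5}, closure = {P1, P2, P3, P4, P5, P6} → lossless.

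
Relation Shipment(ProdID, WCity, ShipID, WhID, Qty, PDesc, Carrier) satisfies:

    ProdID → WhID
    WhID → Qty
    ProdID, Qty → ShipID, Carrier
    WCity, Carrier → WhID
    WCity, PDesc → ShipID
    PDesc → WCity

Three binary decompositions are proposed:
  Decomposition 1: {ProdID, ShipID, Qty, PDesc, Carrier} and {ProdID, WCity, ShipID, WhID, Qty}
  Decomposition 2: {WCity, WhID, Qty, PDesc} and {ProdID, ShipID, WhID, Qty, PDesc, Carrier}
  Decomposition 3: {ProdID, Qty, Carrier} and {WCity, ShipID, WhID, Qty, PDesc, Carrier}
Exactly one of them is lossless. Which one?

Decomposition 2

Decomposition 1: common = {ProdID, ShipID, Qty}, closure = {ProdID, ShipID, WhID, Qty, Carrier} → lossy.
Decomposition 2: common = {WhID, Qty, PDesc}, closure = {WCity, ShipID, WhID, Qty, PDesc} → lossless.
Decomposition 3: common = {Qty, Carrier}, closure = {Qty, Carrier} → lossy.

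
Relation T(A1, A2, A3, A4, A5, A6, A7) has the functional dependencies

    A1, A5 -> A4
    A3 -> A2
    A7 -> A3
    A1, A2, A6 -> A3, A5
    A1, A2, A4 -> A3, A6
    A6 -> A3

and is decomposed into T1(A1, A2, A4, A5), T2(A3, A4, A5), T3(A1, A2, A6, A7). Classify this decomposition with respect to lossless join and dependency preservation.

lossy and not dependency-preserving

Lossless test (chase): applying each FD to every pair of rows produces no changes in the tableau, so no row becomes fully distinguished — the join is lossy.
Dependency preservation: the restricted closure of {A3} across the fragments never reaches {A2}, so A3 → A2 cannot be enforced without a join — not preserved.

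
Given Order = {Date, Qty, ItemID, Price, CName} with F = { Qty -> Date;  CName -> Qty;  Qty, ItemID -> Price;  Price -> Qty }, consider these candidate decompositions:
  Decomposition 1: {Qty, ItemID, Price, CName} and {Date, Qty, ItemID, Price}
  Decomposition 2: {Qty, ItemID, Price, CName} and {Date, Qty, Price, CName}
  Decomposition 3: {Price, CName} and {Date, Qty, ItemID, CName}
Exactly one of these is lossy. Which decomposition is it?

Decomposition 1: common = {Qty, ItemID, Price}, closure = {Date, Qty, ItemID, Price} → lossless.
Decomposition 2: common = {Qty, Price, CName}, closure = {Date, Qty, Price, CName} → lossless.
Decomposition 3: common = {CName}, closure = {Date, Qty, CName} → lossy.

Decomposition 3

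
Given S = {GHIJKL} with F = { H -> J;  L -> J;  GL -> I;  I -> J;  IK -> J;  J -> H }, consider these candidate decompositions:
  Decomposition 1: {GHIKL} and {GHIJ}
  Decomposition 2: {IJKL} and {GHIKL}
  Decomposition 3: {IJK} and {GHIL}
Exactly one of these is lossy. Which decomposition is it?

Decomposition 3

Decomposition 1: common = {GHI}, closure = {GHIJ} → lossless.
Decomposition 2: common = {IKL}, closure = {HIJKL} → lossless.
Decomposition 3: common = {I}, closure = {HIJ} → lossy.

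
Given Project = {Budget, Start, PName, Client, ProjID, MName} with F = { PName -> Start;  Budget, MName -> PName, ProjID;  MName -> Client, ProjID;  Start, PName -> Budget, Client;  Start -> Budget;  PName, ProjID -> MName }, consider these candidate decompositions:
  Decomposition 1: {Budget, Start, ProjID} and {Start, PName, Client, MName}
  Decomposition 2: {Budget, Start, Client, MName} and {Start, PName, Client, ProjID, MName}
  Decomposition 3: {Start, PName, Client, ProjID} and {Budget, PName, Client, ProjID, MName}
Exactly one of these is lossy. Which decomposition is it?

Decomposition 1

Decomposition 1: common = {Start}, closure = {Budget, Start} → lossy.
Decomposition 2: common = {Start, Client, MName}, closure = {Budget, Start, PName, Client, ProjID, MName} → lossless.
Decomposition 3: common = {PName, Client, ProjID}, closure = {Budget, Start, PName, Client, ProjID, MName} → lossless.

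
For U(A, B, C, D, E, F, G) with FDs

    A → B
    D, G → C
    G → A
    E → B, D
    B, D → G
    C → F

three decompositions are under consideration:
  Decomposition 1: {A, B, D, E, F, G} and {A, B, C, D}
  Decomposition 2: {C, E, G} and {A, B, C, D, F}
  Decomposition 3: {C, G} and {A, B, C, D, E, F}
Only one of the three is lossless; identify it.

Decomposition 1

Decomposition 1: common = {A, B, D}, closure = {A, B, C, D, F, G} → lossless.
Decomposition 2: common = {C}, closure = {C, F} → lossy.
Decomposition 3: common = {C}, closure = {C, F} → lossy.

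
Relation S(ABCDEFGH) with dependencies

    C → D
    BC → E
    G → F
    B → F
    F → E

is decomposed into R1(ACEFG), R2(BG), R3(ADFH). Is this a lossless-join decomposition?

Chase test. Columns are ABCDEFGH; row i has aⱼ where attribute j ∈ Ri, else bᵢⱼ.
Initial tableau (one row per fragment):
  row 1: a1 b12 a3 b14 a5 a6 a7 b18
  row 2: b21 a2 b23 b24 b25 b26 a7 b28
  row 3: a1 b32 b33 a4 b35 a6 b37 a8
Rows 1 and 2 agree on G; apply G→F and equate their F entries.
Rows 1 and 2 agree on F; apply F→E and equate their E entries.
Rows 1 and 3 agree on F; apply F→E and equate their E entries.
No row becomes fully distinguished — the join is lossy.

No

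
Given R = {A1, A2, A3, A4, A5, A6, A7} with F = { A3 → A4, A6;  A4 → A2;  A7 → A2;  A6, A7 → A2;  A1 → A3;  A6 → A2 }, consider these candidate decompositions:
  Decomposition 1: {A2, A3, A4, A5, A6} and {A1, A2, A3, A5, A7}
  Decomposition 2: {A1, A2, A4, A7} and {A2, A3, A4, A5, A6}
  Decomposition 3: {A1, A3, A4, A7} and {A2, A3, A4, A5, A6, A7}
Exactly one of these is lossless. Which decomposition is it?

Decomposition 1: common = {A2, A3, A5}, closure = {A2, A3, A4, A5, A6} → lossless.
Decomposition 2: common = {A2, A4}, closure = {A2, A4} → lossy.
Decomposition 3: common = {A3, A4, A7}, closure = {A2, A3, A4, A6, A7} → lossy.

Decomposition 1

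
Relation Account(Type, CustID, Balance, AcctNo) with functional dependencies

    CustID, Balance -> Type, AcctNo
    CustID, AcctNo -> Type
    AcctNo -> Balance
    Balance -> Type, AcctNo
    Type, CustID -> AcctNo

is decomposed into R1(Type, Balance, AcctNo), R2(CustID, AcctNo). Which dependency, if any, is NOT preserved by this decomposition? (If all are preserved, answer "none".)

Check Type, CustID → AcctNo: no single fragment contains all of {Type, CustID, AcctNo}, and the restricted closure of {Type, CustID} across the fragments never reaches {AcctNo}.
CustID, Balance → Type, AcctNo is preserved.
CustID, AcctNo → Type is preserved.
AcctNo → Balance is preserved.
Balance → Type, AcctNo is preserved.

Type, CustID -> AcctNo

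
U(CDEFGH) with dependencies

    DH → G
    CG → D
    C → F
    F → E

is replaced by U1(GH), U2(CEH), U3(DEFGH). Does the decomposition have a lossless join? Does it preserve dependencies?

lossy and not dependency-preserving

Lossless test (chase): applying each FD to every pair of rows produces no changes in the tableau, so no row becomes fully distinguished — the join is lossy.
Dependency preservation: the restricted closure of {CG} across the fragments never reaches {D}, so CG → D cannot be enforced without a join — not preserved.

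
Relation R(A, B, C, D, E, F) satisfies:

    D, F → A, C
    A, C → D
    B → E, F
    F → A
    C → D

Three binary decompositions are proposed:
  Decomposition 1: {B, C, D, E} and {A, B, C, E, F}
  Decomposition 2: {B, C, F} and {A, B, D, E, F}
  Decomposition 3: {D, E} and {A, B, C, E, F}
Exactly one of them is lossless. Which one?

Decomposition 1: common = {B, C, E}, closure = {A, B, C, D, E, F} → lossless.
Decomposition 2: common = {B, F}, closure = {A, B, E, F} → lossy.
Decomposition 3: common = {E}, closure = {E} → lossy.

Decomposition 1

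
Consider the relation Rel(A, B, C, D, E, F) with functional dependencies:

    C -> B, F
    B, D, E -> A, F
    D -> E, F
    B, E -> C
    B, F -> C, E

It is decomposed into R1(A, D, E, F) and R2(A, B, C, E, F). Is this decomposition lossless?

Common attributes: R1 ∩ R2 = {A, E, F}.
No dependency enlarges {A, E, F}, so (A, E, F)⁺ = {A, E, F}.
The closure contains neither all of R1 = {A, D, E, F} nor all of R2 = {A, B, C, E, F}, so the common attributes are not a superkey of either fragment. The join is lossy.

No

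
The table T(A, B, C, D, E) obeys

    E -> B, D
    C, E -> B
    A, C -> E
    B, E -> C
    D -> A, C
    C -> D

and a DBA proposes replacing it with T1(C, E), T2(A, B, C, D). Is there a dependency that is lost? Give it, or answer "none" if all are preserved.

none

E → B, D: restricted closure across fragments reaches B, D.
C, E → B: restricted closure across fragments reaches B.
A, C → E: restricted closure across fragments reaches E.
B, E → C: restricted closure across fragments reaches C.
D → A, C lies within T2.
C → D lies within T2.
Every dependency is enforceable on the fragments, so the decomposition is dependency-preserving.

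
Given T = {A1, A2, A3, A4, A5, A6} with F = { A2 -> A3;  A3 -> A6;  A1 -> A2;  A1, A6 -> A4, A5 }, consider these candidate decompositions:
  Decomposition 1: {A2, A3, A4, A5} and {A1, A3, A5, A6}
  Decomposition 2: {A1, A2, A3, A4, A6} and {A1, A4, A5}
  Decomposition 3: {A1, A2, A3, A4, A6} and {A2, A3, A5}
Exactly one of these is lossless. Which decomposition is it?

Decomposition 1: common = {A3, A5}, closure = {A3, A5, A6} → lossy.
Decomposition 2: common = {A1, A4}, closure = {A1, A2, A3, A4, A5, A6} → lossless.
Decomposition 3: common = {A2, A3}, closure = {A2, A3, A6} → lossy.

Decomposition 2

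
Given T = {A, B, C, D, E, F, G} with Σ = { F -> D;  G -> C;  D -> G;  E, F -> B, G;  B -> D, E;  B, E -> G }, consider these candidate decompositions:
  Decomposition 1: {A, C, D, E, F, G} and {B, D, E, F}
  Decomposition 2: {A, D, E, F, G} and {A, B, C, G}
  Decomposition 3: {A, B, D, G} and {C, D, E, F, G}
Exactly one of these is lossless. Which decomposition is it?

Decomposition 1

Decomposition 1: common = {D, E, F}, closure = {B, C, D, E, F, G} → lossless.
Decomposition 2: common = {A, G}, closure = {A, C, G} → lossy.
Decomposition 3: common = {D, G}, closure = {C, D, G} → lossy.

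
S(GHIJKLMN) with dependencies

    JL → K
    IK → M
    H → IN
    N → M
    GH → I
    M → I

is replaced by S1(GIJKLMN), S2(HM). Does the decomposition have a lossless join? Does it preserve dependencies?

lossy and not dependency-preserving

Lossless test: (M)⁺ = {IM}, which is a superkey of neither fragment — lossy.
Dependency preservation: the restricted closure of {H} across the fragments never reaches {IN}, so H → IN cannot be enforced without a join — not preserved.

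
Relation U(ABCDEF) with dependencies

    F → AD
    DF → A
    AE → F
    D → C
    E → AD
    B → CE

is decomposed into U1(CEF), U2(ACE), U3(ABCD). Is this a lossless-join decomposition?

No

Chase test. Columns are ABCDEF; row i has aⱼ where attribute j ∈ Ui, else bᵢⱼ.
Initial tableau (one row per fragment):
  row 1: b11 b12 a3 b14 a5 a6
  row 2: a1 b22 a3 b24 a5 b26
  row 3: a1 a2 a3 a4 b35 b36
Rows 1 and 2 agree on E; apply E→AD and equate their AD entries.
Rows 1 and 2 agree on AE; apply AE→F and equate their F entries.
No row becomes fully distinguished — the join is lossy.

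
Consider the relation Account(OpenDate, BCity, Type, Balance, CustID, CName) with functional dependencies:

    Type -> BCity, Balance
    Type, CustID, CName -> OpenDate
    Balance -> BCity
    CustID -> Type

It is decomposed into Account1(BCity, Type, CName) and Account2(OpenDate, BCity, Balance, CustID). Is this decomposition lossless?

Common attributes: Account1 ∩ Account2 = {BCity}.
No dependency enlarges {BCity}, so (BCity)⁺ = {BCity}.
The closure contains neither all of Account1 = {BCity, Type, CName} nor all of Account2 = {OpenDate, BCity, Balance, CustID}, so the common attributes are not a superkey of either fragment. The join is lossy.

No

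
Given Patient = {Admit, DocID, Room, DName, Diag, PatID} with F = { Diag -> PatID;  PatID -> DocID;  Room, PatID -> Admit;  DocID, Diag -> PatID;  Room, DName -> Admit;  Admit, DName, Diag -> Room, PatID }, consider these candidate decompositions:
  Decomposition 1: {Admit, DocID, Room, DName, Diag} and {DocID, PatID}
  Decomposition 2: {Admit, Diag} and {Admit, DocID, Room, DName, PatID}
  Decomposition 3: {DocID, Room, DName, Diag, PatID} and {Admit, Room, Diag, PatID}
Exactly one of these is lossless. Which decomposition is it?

Decomposition 1: common = {DocID}, closure = {DocID} → lossy.
Decomposition 2: common = {Admit}, closure = {Admit} → lossy.
Decomposition 3: common = {Room, Diag, PatID}, closure = {Admit, DocID, Room, Diag, PatID} → lossless.

Decomposition 3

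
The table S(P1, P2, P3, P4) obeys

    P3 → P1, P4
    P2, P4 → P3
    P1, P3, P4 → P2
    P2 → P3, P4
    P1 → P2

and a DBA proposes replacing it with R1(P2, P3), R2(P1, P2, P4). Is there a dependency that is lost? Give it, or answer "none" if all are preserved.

P3 → P1, P4: restricted closure across fragments reaches P1, P4.
P2, P4 → P3: restricted closure across fragments reaches P3.
P1, P3, P4 → P2: restricted closure across fragments reaches P2.
P2 → P3, P4: restricted closure across fragments reaches P3, P4.
P1 → P2 lies within R2.
Every dependency is enforceable on the fragments, so the decomposition is dependency-preserving.

none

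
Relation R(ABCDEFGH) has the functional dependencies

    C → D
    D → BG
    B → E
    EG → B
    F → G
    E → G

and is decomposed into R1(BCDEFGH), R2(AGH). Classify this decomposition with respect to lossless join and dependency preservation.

Lossless test: (GH)⁺ = {GH}, which is a superkey of neither fragment — lossy.
Dependency preservation: every FD's attributes lie within a single fragment, so each can be enforced locally — preserved.

lossy but dependency-preserving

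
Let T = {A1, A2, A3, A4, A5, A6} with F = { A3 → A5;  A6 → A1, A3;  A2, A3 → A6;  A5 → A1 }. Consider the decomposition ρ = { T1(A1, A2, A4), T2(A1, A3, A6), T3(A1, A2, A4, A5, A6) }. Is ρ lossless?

Yes

Chase test. Columns are A1, A2, A3, A4, A5, A6; row i has aⱼ where attribute j ∈ Ti, else bᵢⱼ.
Initial tableau (one row per fragment):
  row 1: a1 a2 b13 a4 b15 b16
  row 2: a1 b22 a3 b24 b25 a6
  row 3: a1 a2 b33 a4 a5 a6
Rows 2 and 3 agree on A6; apply A6→A1, A3 and equate their A1, A3 entries.
Rows 2 and 3 agree on A3; apply A3→A5 and equate their A5 entries.
Row 3 is now all distinguished symbols — the join is lossless.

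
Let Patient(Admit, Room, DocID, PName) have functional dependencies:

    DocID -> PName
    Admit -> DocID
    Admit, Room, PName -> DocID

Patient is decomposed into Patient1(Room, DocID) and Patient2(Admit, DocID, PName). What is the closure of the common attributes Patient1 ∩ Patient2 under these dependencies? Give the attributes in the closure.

Patient1 ∩ Patient2 = {DocID}.
DocID → PName applies, adding PName
Closure: {DocID, PName}.

DocID, PName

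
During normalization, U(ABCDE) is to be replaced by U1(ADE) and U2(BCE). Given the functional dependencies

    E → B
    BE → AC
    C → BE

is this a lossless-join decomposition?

Common attributes: U1 ∩ U2 = {E}.
Closure of {E}: E → B applies, adding B; BE → AC applies, adding AC. So (E)⁺ = {ABCE}.
This closure contains every attribute of U2, so U1 ∩ U2 → U2. The join is lossless.

Yes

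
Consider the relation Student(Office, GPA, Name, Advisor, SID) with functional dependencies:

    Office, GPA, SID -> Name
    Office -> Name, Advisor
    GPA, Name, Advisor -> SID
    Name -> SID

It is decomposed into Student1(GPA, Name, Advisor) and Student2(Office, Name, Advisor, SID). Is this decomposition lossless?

Common attributes: Student1 ∩ Student2 = {Name, Advisor}.
Closure of {Name, Advisor}: Name → SID applies, adding SID. So (Name, Advisor)⁺ = {Name, Advisor, SID}.
The closure contains neither all of Student1 = {GPA, Name, Advisor} nor all of Student2 = {Office, Name, Advisor, SID}, so the common attributes are not a superkey of either fragment. The join is lossy.

No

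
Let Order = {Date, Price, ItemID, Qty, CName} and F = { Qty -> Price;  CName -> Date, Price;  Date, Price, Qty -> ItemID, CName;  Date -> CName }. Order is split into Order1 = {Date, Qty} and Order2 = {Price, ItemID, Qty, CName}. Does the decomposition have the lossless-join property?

Common attributes: Order1 ∩ Order2 = {Qty}.
Closure of {Qty}: Qty → Price applies, adding Price. So (Qty)⁺ = {Price, Qty}.
The closure contains neither all of Order1 = {Date, Qty} nor all of Order2 = {Price, ItemID, Qty, CName}, so the common attributes are not a superkey of either fragment. The join is lossy.

No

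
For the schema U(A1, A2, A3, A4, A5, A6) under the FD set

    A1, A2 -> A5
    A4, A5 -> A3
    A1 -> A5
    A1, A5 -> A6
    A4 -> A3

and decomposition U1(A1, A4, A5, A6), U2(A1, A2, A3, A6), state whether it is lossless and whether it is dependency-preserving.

lossy and not dependency-preserving

Lossless test: (A1, A6)⁺ = {A1, A5, A6}, which is a superkey of neither fragment — lossy.
Dependency preservation: the restricted closure of {A4, A5} across the fragments never reaches {A3}, so A4, A5 → A3 cannot be enforced without a join — not preserved.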